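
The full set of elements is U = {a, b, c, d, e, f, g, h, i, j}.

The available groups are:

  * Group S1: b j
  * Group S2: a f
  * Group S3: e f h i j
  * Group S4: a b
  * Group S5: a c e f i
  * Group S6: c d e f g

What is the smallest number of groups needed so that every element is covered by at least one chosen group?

3

Take {S3, S4, S6}. Their union is {a, b, c, d, e, f, g, h, i, j}, which is all 10 elements.
Only S6 contains d, so S6 is forced; the remaining 5 elements need at least 2 more groups (each remaining group adds at most 3) — so at least 3 groups are needed, and 3 is optimal.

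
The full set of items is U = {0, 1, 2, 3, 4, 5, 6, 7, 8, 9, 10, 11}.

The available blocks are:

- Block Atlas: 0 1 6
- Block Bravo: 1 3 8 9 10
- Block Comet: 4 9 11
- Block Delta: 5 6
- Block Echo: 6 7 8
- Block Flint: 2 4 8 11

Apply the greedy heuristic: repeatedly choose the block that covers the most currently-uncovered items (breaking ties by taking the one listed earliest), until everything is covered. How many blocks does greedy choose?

5

Greedy: pick Bravo (covers 5 new) → pick Flint (covers 3 new) → pick Atlas (covers 2 new) → pick Delta (covers 1 new) → pick Echo (covers 1 new). Total picks: 5.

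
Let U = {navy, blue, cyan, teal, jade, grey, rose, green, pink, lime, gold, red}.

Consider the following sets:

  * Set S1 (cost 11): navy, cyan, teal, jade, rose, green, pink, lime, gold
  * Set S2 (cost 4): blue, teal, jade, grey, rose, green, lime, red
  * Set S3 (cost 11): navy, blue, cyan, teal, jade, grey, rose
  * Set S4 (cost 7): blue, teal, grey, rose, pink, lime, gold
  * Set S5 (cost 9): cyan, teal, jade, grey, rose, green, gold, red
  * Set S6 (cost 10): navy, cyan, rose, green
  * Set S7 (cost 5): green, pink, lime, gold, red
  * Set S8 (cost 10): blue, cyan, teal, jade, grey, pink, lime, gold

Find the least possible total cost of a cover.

15

S1, S2 together cover every element (S1 ∪ S2 = {navy, blue, cyan, teal, jade, grey, rose, green, pink, lime, gold, red}); total cost 11 + 4 = 15.
The greedy pick S2, S7, S6 costs 19; no covering selection beats 15.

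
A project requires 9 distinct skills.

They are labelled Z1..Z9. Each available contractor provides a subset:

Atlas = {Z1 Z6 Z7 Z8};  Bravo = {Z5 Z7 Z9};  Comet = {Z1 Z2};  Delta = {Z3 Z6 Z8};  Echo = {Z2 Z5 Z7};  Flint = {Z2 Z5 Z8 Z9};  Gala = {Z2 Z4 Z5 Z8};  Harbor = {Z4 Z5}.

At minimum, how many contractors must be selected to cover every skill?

Take {Atlas, Delta, Flint, Gala}. Their union is {Z1, Z2, Z3, Z4, Z5, Z6, Z7, Z8, Z9}, which is all 9 skills.
No 3 of the 8 contractors cover everything (all 56 combinations miss at least one skill), so 4 is optimal.

4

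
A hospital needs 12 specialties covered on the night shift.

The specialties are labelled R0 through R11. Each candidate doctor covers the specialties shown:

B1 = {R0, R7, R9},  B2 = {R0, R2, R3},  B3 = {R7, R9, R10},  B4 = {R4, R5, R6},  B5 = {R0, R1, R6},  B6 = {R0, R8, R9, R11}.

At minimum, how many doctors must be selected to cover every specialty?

5

Take {B2, B3, B4, B5, B6}. Their union is {R0, R1, R2, R3, R4, R5, R6, R7, R8, R9, R10, R11}, which is all 12 specialties.
No 4 of the 6 doctors cover everything (all 15 combinations miss at least one specialty), so 5 is optimal.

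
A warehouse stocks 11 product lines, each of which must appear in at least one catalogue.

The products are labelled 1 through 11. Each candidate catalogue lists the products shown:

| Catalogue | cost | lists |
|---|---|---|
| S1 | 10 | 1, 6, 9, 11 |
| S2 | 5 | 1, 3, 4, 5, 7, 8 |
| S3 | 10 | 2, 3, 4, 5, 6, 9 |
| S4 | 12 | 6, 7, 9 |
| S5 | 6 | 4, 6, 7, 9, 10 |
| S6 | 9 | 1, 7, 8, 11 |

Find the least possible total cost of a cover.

25

S3, S5, S6 together cover every product (S3 ∪ S5 ∪ S6 = {1, 2, 3, 4, 5, 6, 7, 8, 9, 10, 11}); total cost 10 + 6 + 9 = 25.
The greedy pick S2, S5, S6, S3 costs 30; no covering selection beats 25.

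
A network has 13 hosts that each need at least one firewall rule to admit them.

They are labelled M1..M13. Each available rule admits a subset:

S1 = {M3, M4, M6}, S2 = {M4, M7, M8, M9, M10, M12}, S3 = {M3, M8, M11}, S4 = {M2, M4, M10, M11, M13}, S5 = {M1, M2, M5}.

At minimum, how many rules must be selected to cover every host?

4

Take {S1, S2, S4, S5}. Their union is {M1, M2, M3, M4, M5, M6, M7, M8, M9, M10, M11, M12, M13}, which is all 13 hosts.
Only S2 contains M7, so S2 is forced; the remaining 7 hosts need at least 3 more rules (each remaining rule adds at most 3) — so at least 4 rules are needed, and 4 is optimal.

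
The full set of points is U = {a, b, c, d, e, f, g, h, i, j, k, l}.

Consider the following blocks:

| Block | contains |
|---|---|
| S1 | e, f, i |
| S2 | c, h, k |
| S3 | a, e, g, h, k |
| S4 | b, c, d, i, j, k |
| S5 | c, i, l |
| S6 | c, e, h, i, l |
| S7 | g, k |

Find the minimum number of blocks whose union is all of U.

4

S1 and S3 and S4 and S6 together: S1 ∪ S3 ∪ S4 ∪ S6 = {a, b, c, d, e, f, g, h, i, j, k, l} — every point is covered.
No 3 of the 7 blocks cover everything (all 35 combinations miss at least one point), so 4 is optimal.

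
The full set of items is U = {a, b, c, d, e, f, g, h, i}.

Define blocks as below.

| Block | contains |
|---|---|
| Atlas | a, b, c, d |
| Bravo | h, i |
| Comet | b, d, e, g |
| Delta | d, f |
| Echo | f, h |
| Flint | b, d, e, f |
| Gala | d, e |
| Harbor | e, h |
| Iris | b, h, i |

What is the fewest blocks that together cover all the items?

Atlas, Bravo, Comet, and Echo cover everything between them: the union {a, b, c, d, e, f, g, h, i} is all of U.
Only Atlas contains a, so Atlas is forced; the remaining 5 items need at least 3 more blocks (each remaining block adds at most 2) — so at least 4 blocks are needed, and 4 is optimal.

4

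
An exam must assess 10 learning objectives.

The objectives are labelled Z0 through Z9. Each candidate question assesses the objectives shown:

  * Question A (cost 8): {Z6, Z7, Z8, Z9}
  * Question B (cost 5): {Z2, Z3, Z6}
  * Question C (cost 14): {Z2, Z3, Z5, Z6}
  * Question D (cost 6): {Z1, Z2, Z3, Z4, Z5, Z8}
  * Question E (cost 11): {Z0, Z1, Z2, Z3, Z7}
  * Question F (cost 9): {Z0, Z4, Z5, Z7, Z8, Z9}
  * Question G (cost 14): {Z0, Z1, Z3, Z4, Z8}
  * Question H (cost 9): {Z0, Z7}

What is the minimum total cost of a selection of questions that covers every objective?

B, D, F together cover every objective (B ∪ D ∪ F = {Z0, Z1, Z2, Z3, Z4, Z5, Z6, Z7, Z8, Z9}); total cost 5 + 6 + 9 = 20.
The greedy pick D, A, F costs 23; no covering selection beats 20.

20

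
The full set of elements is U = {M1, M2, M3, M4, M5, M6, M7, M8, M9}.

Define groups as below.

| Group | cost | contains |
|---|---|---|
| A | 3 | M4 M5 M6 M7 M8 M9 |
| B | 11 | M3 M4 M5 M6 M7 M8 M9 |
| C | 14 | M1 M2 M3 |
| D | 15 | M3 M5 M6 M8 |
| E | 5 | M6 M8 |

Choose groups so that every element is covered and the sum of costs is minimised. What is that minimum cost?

17

A, C together cover every element (A ∪ C = {M1, M2, M3, M4, M5, M6, M7, M8, M9}); total cost 3 + 14 = 17.
No covering selection has total cost below 17.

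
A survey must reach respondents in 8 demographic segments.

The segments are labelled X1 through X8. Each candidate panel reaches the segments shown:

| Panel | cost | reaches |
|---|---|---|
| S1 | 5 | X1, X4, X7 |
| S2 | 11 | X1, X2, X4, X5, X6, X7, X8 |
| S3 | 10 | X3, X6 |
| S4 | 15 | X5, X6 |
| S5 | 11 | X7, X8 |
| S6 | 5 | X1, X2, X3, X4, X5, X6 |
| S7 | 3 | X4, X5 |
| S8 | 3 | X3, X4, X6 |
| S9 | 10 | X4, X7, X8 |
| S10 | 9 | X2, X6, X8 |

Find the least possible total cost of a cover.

S2, S8 together cover every segment (S2 ∪ S8 = {X1, X2, X3, X4, X5, X6, X7, X8}); total cost 11 + 3 = 14.
The greedy pick S6, S1, S10 costs 19; no covering selection beats 14.

14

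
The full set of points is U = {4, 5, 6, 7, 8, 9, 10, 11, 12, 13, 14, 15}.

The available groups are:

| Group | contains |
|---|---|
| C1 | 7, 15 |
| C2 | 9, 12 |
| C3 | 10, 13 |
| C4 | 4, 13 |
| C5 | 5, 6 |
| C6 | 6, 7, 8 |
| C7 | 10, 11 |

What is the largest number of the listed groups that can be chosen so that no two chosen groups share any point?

5

C1, C2, C4, C5, C7 are pairwise disjoint (C1={7,15}; C2={9,12}; C4={4,13}; C5={5,6}; C7={10,11}).
Every remaining group overlaps one of these, and no 6 of the listed groups are pairwise disjoint, so 5 is the maximum.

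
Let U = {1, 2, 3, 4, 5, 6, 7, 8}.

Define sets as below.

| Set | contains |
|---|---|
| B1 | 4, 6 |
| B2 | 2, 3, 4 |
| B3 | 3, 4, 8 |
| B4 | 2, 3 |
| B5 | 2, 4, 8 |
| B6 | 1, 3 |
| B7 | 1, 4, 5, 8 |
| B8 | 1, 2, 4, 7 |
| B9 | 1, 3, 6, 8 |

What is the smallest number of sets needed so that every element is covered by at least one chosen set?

Take {B7, B8, B9}. Their union is {1, 2, 3, 4, 5, 6, 7, 8}, which is all 8 elements.
Only B7 contains 5, so B7 is forced; the remaining 4 elements need at least 2 more sets (each remaining set adds at most 2) — so at least 3 sets are needed, and 3 is optimal.

3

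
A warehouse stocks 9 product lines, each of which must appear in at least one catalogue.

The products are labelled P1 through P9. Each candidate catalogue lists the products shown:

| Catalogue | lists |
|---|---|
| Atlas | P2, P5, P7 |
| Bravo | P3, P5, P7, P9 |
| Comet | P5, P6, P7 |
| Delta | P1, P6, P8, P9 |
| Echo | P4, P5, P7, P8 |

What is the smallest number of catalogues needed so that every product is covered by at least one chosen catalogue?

Take {Atlas, Bravo, Delta, Echo}. Their union is {P1, P2, P3, P4, P5, P6, P7, P8, P9}, which is all 9 products.
No 3 of the 5 catalogues cover everything (all 10 combinations miss at least one product), so 4 is optimal.

4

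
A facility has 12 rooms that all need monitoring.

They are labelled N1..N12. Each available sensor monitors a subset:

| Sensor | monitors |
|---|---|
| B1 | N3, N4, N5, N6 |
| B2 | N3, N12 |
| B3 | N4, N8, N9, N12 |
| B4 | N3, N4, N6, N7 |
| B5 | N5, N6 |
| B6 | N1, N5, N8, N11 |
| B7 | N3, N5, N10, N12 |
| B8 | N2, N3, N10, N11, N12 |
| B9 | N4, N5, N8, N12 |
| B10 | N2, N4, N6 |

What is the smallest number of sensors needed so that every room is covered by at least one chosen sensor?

4

Take {B3, B4, B6, B8}. Their union is {N1, N2, N3, N4, N5, N6, N7, N8, N9, N10, N11, N12}, which is all 12 rooms.
No 3 of the 10 sensors cover everything (all 120 combinations miss at least one room), so 4 is optimal.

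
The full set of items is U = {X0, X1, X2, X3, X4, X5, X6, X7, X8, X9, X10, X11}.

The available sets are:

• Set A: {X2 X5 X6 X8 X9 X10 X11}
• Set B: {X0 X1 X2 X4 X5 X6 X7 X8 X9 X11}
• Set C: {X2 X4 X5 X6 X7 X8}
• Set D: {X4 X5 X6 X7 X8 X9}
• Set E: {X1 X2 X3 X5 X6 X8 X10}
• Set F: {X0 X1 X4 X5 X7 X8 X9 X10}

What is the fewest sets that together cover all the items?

Take {B, E}. Their union is {X0, X1, X2, X3, X4, X5, X6, X7, X8, X9, X10, X11}, which is all 12 items.
No single set has all 12 items (the largest, B, has 10), so 2 is optimal.

2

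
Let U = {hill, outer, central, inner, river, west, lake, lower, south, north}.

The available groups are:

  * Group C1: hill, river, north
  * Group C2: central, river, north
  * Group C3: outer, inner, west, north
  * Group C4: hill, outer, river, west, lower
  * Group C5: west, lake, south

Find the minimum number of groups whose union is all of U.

4

C2 and C3 and C4 and C5 together: C2 ∪ C3 ∪ C4 ∪ C5 = {hill, outer, central, inner, river, west, lake, lower, south, north} — every element is covered.
Only C4 contains lower, so C4 is forced; the remaining 5 elements need at least 3 more groups (each remaining group adds at most 2) — so at least 4 groups are needed, and 4 is optimal.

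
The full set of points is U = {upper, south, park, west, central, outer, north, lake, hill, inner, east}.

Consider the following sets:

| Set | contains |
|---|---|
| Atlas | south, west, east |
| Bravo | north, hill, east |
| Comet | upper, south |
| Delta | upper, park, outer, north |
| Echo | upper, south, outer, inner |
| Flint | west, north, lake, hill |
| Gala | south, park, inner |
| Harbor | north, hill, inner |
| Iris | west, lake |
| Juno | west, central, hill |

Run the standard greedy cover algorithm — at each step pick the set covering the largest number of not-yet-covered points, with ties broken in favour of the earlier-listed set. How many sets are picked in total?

5

Greedy: pick Delta (covers 4 new) → pick Atlas (covers 3 new) → pick Flint (covers 2 new) → pick Echo (covers 1 new) → pick Juno (covers 1 new). Total picks: 5.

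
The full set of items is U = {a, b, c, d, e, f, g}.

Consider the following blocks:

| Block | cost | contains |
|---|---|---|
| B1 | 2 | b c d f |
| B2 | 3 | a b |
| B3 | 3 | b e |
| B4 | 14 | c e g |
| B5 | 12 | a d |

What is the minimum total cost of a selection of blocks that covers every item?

B1, B2, B4 together cover every item (B1 ∪ B2 ∪ B4 = {a, b, c, d, e, f, g}); total cost 2 + 3 + 14 = 19.
The greedy pick B1, B2, B3, B4 costs 22; no covering selection beats 19.

19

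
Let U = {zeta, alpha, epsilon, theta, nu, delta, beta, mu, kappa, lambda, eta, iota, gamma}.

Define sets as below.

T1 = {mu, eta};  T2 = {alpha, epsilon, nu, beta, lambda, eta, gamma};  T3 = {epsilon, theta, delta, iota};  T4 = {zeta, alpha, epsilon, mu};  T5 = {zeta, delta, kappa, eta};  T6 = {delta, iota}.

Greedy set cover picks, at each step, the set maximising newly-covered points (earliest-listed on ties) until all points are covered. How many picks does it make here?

Greedy: pick T2 (covers 7 new) → pick T3 (covers 3 new) → pick T4 (covers 2 new) → pick T5 (covers 1 new). Total picks: 4.

4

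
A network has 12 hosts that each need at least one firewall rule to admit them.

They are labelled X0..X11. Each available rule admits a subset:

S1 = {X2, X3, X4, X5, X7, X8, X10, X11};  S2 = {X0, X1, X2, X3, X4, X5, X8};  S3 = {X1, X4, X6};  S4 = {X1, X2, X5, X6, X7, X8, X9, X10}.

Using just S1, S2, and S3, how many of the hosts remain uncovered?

1

Union of S1, S2, S3 = {X0, X1, X2, X3, X4, X5, X6, X7, X8, X10, X11}.
Not covered: X9 — 1 host.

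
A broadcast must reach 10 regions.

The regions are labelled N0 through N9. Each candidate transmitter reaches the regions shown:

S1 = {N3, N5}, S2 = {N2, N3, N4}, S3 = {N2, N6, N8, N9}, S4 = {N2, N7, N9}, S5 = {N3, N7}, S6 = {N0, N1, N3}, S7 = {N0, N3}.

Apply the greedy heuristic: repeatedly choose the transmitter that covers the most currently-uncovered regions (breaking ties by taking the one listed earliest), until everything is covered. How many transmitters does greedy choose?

5

Greedy: pick S3 (covers 4 new) → pick S6 (covers 3 new) → pick S1 (covers 1 new) → pick S2 (covers 1 new) → pick S4 (covers 1 new). Total picks: 5.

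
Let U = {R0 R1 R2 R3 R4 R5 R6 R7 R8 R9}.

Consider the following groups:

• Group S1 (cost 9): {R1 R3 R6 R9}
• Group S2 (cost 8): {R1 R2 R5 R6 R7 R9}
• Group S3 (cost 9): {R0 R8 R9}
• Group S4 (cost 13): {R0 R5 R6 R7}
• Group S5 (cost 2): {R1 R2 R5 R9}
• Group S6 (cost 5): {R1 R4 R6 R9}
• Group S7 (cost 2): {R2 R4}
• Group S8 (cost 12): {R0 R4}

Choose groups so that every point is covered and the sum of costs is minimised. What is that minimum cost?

S1, S2, S3, S7 together cover every point (S1 ∪ S2 ∪ S3 ∪ S7 = {R0, R1, R2, R3, R4, R5, R6, R7, R8, R9}); total cost 9 + 8 + 9 + 2 = 28.
The greedy pick S5, S7, S2, S3, S1 costs 30; no covering selection beats 28.

28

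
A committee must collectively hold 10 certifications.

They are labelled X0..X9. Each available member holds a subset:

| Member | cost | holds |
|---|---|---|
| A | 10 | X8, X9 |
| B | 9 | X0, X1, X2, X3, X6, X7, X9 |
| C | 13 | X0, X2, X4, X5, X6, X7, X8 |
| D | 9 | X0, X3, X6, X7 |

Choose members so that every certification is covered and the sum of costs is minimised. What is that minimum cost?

22

B, C together cover every certification (B ∪ C = {X0, X1, X2, X3, X4, X5, X6, X7, X8, X9}); total cost 9 + 13 = 22.
No covering selection has total cost below 22.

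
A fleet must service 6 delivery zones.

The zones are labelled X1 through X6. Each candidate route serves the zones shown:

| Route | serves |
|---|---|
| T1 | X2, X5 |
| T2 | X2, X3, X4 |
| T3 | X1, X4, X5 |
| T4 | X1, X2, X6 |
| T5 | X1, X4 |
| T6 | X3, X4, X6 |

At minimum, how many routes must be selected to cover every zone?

T1 and T2 and T4 together: T1 ∪ T2 ∪ T4 = {X1, X2, X3, X4, X5, X6} — every zone is covered.
No 2 of the 6 routes cover everything (all 15 combinations miss at least one zone), so 3 is optimal.

3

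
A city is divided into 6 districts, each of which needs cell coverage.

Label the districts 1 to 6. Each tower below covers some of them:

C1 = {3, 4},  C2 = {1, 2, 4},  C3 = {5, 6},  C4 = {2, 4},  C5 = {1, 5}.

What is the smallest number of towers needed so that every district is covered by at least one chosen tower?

3

Take {C1, C2, C3}. Their union is {1, 2, 3, 4, 5, 6}, which is all 6 districts.
Only C1 contains 3, so C1 is forced; the remaining 4 districts need at least 2 more towers (each remaining tower adds at most 2) — so at least 3 towers are needed, and 3 is optimal.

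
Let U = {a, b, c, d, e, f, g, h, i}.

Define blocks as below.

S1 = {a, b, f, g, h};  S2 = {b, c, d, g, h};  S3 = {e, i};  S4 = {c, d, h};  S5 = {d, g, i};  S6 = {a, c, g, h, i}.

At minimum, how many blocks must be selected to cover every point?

S1 and S2 and S3 together: S1 ∪ S2 ∪ S3 = {a, b, c, d, e, f, g, h, i} — every point is covered.
Only S3 contains e, so S3 is forced; the remaining 7 points need at least 2 more blocks (each remaining block adds at most 5) — so at least 3 blocks are needed, and 3 is optimal.

3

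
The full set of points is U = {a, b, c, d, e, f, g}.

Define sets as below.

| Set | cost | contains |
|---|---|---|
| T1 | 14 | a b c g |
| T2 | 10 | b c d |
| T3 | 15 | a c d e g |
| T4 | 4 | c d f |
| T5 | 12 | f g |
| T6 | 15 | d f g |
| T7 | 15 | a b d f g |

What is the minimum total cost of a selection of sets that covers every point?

T2, T3, T4 together cover every point (T2 ∪ T3 ∪ T4 = {a, b, c, d, e, f, g}); total cost 10 + 15 + 4 = 29.
The greedy pick T4, T1, T3 costs 33; no covering selection beats 29.

29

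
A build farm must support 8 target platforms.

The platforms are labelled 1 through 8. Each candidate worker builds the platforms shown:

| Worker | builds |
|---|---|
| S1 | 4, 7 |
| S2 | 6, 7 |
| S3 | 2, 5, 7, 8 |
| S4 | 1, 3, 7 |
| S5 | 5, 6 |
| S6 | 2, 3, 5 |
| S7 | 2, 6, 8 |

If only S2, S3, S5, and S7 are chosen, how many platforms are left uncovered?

3

Union of S2, S3, S5, S7 = {2, 5, 6, 7, 8}.
Not covered: 1, 3, 4 — 3 platforms.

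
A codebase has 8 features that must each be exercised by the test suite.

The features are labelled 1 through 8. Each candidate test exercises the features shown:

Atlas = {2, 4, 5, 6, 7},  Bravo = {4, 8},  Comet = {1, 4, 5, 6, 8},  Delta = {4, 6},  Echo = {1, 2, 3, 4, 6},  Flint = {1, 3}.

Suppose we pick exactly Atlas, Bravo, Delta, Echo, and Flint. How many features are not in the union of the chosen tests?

Union of Atlas, Bravo, Delta, Echo, Flint = {1, 2, 3, 4, 5, 6, 7, 8} — that's every feature, so 0 are uncovered.

0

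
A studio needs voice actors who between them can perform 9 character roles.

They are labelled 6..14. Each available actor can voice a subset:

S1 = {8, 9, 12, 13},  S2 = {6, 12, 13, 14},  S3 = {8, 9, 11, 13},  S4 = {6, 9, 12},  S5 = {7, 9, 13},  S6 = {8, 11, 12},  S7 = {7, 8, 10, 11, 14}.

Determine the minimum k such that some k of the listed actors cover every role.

Take {S2, S5, S7}. Their union is {6, 7, 8, 9, 10, 11, 12, 13, 14}, which is all 9 roles.
Only S7 contains 10, so S7 is forced; the remaining 4 roles need at least 2 more actors (each remaining actor adds at most 3) — so at least 3 actors are needed, and 3 is optimal.

3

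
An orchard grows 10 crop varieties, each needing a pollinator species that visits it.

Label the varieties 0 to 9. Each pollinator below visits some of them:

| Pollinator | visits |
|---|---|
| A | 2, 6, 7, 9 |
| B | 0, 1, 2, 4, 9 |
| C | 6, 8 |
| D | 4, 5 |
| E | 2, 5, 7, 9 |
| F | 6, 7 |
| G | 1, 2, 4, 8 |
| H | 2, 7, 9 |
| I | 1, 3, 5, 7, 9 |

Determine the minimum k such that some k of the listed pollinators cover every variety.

B and C and I together: B ∪ C ∪ I = {0, 1, 2, 3, 4, 5, 6, 7, 8, 9} — every variety is covered.
Only B contains 0, so B is forced; the remaining 5 varieties need at least 2 more pollinators (each remaining pollinator adds at most 3) — so at least 3 pollinators are needed, and 3 is optimal.

3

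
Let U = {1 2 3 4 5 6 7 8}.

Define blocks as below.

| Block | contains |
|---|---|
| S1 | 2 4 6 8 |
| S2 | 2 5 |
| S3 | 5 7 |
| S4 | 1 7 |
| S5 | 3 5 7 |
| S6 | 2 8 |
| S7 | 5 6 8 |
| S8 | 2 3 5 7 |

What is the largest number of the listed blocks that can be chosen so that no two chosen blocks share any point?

2

S2, S4 are pairwise disjoint (S2={2,5}; S4={1,7}).
Every remaining block overlaps one of these, and no 3 of the listed blocks are pairwise disjoint, so 2 is the maximum.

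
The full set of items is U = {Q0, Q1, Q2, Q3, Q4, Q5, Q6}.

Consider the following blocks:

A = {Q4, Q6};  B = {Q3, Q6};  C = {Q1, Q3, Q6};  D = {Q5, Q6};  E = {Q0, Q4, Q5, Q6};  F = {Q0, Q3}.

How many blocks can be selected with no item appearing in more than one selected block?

A, F are pairwise disjoint (A={Q4,Q6}; F={Q0,Q3}).
Every remaining block overlaps one of these, and no 3 of the listed blocks are pairwise disjoint, so 2 is the maximum.

2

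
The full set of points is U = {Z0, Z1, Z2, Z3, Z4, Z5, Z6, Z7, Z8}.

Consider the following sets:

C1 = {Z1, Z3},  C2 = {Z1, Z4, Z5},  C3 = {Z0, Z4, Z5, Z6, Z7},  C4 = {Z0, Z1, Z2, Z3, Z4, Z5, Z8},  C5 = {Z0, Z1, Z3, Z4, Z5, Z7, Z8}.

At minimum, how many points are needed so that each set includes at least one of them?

2

Take H = {Z3, Z5}. Each listed set contains at least one of these, so H is a hitting set of size 2.
The sets C1, C3 are pairwise disjoint, so any hitting set needs a separate point for each — at least 2. Hence 2 is optimal.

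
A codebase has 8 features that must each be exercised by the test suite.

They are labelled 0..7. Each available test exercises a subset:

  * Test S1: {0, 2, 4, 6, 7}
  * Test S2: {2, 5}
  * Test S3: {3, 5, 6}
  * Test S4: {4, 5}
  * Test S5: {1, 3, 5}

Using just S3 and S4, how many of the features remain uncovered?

Union of S3, S4 = {3, 4, 5, 6}.
Not covered: 0, 1, 2, 7 — 4 features.

4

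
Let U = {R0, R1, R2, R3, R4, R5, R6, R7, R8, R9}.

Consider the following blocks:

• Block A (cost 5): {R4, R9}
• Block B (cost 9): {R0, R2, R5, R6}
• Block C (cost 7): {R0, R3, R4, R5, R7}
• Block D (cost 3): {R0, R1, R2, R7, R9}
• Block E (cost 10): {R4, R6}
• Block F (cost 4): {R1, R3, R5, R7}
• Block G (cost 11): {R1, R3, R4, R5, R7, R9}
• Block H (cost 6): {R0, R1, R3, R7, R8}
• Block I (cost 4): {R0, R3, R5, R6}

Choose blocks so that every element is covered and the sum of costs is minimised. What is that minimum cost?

A, D, H, I together cover every element (A ∪ D ∪ H ∪ I = {R0, R1, R2, R3, R4, R5, R6, R7, R8, R9}); total cost 5 + 3 + 6 + 4 = 18.
No covering selection has total cost below 18.

18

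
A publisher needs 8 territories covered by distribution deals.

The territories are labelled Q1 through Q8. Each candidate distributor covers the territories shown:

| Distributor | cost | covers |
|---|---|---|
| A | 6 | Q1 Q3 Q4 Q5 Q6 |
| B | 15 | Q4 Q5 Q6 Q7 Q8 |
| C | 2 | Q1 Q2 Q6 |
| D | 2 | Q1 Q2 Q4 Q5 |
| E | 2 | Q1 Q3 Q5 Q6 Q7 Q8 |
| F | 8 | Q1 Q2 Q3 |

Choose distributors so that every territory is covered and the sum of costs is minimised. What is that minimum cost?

D, E together cover every territory (D ∪ E = {Q1, Q2, Q3, Q4, Q5, Q6, Q7, Q8}); total cost 2 + 2 = 4.
No covering selection has total cost below 4.

4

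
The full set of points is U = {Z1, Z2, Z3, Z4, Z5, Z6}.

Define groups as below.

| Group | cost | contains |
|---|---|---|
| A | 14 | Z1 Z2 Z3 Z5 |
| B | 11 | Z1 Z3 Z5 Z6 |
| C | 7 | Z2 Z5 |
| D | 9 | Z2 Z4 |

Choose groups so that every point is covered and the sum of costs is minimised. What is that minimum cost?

B, D together cover every point (B ∪ D = {Z1, Z2, Z3, Z4, Z5, Z6}); total cost 11 + 9 = 20.
No covering selection has total cost below 20.

20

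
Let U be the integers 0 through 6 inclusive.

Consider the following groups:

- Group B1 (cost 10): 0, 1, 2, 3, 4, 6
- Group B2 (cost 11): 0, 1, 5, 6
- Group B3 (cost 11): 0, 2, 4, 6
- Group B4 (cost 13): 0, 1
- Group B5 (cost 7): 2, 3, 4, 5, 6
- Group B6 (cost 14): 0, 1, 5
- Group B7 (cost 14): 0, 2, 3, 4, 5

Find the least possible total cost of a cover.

B1, B5 together cover every item (B1 ∪ B5 = {0, 1, 2, 3, 4, 5, 6}); total cost 10 + 7 = 17.
No covering selection has total cost below 17.

17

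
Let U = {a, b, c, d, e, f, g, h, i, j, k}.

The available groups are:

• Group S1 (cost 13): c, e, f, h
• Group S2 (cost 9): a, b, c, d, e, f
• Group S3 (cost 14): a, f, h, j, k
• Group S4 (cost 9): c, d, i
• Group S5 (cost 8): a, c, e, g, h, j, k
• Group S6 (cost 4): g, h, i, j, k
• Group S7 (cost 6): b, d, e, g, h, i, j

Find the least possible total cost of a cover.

S2, S6 together cover every element (S2 ∪ S6 = {a, b, c, d, e, f, g, h, i, j, k}); total cost 9 + 4 = 13.
No covering selection has total cost below 13.

13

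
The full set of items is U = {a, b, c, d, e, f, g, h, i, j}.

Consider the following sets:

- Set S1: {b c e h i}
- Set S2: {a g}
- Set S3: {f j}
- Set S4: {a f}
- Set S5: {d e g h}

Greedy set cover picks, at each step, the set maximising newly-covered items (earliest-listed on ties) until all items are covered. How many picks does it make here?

Greedy: pick S1 (covers 5 new) → pick S2 (covers 2 new) → pick S3 (covers 2 new) → pick S5 (covers 1 new). Total picks: 4.

4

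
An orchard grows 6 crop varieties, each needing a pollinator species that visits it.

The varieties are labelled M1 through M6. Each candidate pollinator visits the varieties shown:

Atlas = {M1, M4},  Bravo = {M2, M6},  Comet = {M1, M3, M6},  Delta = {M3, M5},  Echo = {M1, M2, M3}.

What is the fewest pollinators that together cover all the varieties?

Take {Atlas, Bravo, Delta}. Their union is {M1, M2, M3, M4, M5, M6}, which is all 6 varieties.
Only Atlas contains M4, so Atlas is forced; the remaining 4 varieties need at least 2 more pollinators (each remaining pollinator adds at most 2) — so at least 3 pollinators are needed, and 3 is optimal.

3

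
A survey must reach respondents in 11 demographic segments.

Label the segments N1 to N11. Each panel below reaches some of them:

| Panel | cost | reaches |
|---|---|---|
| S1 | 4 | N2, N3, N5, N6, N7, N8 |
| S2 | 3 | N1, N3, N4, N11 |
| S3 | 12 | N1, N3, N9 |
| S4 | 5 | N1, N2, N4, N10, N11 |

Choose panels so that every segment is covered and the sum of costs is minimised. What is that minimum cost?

21

S1, S3, S4 together cover every segment (S1 ∪ S3 ∪ S4 = {N1, N2, N3, N4, N5, N6, N7, N8, N9, N10, N11}); total cost 4 + 12 + 5 = 21.
The greedy pick S1, S2, S4, S3 costs 24; no covering selection beats 21.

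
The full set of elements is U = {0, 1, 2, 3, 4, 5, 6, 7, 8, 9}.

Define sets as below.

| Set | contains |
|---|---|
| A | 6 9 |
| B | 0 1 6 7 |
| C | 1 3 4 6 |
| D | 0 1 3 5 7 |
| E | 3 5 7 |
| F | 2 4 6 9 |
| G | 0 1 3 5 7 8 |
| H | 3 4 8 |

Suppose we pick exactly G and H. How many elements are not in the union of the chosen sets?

Union of G, H = {0, 1, 3, 4, 5, 7, 8}.
Not covered: 2, 6, 9 — 3 elements.

3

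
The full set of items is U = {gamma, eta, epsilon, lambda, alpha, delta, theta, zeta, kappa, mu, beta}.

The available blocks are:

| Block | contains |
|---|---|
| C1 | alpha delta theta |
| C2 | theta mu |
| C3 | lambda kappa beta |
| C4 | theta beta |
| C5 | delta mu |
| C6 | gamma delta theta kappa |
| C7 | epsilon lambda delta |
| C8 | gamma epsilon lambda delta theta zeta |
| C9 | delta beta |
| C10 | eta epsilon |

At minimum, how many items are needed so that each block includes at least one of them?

4

Take H = {eta, delta, theta, kappa}. Each listed block contains at least one of these, so H is a hitting set of size 4.
No choice of 3 items meets every block, so 4 is the minimum.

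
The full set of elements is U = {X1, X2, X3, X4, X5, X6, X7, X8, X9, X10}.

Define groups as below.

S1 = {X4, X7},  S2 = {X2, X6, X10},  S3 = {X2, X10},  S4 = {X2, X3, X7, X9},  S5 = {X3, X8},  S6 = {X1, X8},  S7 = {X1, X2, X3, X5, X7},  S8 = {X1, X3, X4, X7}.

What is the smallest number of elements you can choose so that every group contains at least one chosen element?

Take H = {X2, X7, X8}. Each listed group contains at least one of these, so H is a hitting set of size 3.
The groups S1, S3, S5 are pairwise disjoint, so any hitting set needs a separate element for each — at least 3. Hence 3 is optimal.

3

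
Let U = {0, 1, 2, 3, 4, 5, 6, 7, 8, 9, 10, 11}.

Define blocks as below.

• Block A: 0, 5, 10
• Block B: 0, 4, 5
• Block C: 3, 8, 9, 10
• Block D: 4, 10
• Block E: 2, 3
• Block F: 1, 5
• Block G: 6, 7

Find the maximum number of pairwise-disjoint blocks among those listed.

D, E, F, G are pairwise disjoint (D={4,10}; E={2,3}; F={1,5}; G={6,7}).
Every remaining block overlaps one of these, and no 5 of the listed blocks are pairwise disjoint, so 4 is the maximum.

4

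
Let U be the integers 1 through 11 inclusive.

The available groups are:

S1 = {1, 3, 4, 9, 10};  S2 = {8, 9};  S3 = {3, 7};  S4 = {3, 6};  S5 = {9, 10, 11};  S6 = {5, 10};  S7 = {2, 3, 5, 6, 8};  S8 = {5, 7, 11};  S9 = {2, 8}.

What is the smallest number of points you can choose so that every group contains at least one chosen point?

4

Take H = {3, 8, 10, 11}. Each listed group contains at least one of these, so H is a hitting set of size 4.
No choice of 3 points meets every group, so 4 is the minimum.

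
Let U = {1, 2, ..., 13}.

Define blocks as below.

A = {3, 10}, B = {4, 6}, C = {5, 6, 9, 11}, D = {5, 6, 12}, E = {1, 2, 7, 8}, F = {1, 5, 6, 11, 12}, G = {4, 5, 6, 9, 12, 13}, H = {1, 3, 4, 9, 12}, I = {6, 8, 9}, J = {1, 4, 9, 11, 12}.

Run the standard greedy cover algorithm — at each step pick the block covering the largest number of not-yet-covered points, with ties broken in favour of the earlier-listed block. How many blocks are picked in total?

Greedy: pick G (covers 6 new) → pick E (covers 4 new) → pick A (covers 2 new) → pick C (covers 1 new). Total picks: 4.

4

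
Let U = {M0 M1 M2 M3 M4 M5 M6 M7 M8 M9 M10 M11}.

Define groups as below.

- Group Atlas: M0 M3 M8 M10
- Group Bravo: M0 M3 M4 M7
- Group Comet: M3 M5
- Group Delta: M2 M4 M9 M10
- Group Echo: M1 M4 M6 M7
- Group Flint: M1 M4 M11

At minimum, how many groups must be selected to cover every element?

5

Take {Atlas, Comet, Delta, Echo, Flint}. Their union is {M0, M1, M2, M3, M4, M5, M6, M7, M8, M9, M10, M11}, which is all 12 elements.
No 4 of the 6 groups cover everything (all 15 combinations miss at least one element), so 5 is optimal.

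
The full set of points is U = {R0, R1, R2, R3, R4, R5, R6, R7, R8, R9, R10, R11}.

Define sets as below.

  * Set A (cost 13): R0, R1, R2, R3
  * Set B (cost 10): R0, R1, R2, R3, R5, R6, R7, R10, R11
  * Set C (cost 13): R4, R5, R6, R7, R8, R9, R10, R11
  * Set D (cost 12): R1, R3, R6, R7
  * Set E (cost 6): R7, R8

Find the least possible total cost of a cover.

23

B, C together cover every point (B ∪ C = {R0, R1, R2, R3, R4, R5, R6, R7, R8, R9, R10, R11}); total cost 10 + 13 = 23.
No covering selection has total cost below 23.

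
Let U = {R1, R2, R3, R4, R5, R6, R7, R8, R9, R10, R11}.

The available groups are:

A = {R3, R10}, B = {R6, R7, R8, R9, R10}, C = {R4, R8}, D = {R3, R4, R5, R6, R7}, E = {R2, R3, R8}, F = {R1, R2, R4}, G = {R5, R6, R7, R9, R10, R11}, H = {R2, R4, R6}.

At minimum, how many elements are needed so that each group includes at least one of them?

3

T = {R2, R4, R10} meets every group (each contains at least one member of T), and |T| = 3.
No choice of 2 elements meets every group, so 3 is the minimum.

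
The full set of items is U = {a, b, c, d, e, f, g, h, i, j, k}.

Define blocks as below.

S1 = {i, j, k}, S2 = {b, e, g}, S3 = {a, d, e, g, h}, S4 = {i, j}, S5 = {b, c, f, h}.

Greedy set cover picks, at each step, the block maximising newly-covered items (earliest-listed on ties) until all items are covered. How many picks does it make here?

3

Greedy: pick S3 (covers 5 new) → pick S1 (covers 3 new) → pick S5 (covers 3 new). Total picks: 3.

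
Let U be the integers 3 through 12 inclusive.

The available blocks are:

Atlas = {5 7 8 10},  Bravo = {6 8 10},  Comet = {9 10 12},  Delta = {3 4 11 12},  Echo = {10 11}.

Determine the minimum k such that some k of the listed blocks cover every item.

Atlas, Bravo, Comet, and Delta cover everything between them: the union {3, 4, 5, 6, 7, 8, 9, 10, 11, 12} is all of U.
Only Comet contains 9, so Comet is forced; the remaining 7 items need at least 3 more blocks (each remaining block adds at most 3) — so at least 4 blocks are needed, and 4 is optimal.

4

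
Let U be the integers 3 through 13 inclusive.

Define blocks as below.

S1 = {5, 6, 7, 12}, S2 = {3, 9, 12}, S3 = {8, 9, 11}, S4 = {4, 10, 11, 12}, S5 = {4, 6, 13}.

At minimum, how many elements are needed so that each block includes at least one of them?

3

Take H = {11, 12, 13}. Each listed block contains at least one of these, so H is a hitting set of size 3.
No choice of 2 elements meets every block, so 3 is the minimum.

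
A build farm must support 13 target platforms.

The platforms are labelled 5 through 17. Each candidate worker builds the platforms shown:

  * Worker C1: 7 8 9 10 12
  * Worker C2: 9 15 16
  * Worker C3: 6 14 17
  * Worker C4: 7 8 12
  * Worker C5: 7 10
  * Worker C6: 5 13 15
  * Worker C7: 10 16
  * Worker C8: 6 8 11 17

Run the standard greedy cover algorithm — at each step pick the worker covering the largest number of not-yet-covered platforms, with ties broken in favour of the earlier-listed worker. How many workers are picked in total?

Greedy: pick C1 (covers 5 new) → pick C3 (covers 3 new) → pick C6 (covers 3 new) → pick C2 (covers 1 new) → pick C8 (covers 1 new). Total picks: 5.

5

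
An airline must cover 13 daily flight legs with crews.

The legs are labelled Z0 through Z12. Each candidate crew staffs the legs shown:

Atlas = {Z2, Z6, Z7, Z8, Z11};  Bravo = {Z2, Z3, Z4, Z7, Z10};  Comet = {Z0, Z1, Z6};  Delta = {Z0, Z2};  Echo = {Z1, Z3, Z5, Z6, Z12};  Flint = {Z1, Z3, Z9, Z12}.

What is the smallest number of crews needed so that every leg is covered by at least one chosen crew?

Take {Atlas, Bravo, Comet, Echo, Flint}. Their union is {Z0, Z1, Z2, Z3, Z4, Z5, Z6, Z7, Z8, Z9, Z10, Z11, Z12}, which is all 13 legs.
No 4 of the 6 crews cover everything (all 15 combinations miss at least one leg), so 5 is optimal.

5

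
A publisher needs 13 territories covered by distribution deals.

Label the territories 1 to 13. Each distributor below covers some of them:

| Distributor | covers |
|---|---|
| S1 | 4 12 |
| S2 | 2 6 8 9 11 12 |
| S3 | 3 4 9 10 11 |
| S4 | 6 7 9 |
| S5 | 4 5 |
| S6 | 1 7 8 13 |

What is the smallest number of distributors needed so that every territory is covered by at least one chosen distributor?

4

Take {S2, S3, S5, S6}. Their union is {1, 2, 3, 4, 5, 6, 7, 8, 9, 10, 11, 12, 13}, which is all 13 territories.
Only S2 contains 2, so S2 is forced; the remaining 7 territories need at least 3 more distributors (each remaining distributor adds at most 3) — so at least 4 distributors are needed, and 4 is optimal.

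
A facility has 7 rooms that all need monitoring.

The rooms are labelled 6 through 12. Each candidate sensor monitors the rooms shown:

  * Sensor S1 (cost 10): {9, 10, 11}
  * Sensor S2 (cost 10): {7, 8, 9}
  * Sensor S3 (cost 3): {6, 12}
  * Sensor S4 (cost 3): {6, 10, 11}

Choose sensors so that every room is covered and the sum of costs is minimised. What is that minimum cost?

16

S2, S3, S4 together cover every room (S2 ∪ S3 ∪ S4 = {6, 7, 8, 9, 10, 11, 12}); total cost 10 + 3 + 3 = 16.
No covering selection has total cost below 16.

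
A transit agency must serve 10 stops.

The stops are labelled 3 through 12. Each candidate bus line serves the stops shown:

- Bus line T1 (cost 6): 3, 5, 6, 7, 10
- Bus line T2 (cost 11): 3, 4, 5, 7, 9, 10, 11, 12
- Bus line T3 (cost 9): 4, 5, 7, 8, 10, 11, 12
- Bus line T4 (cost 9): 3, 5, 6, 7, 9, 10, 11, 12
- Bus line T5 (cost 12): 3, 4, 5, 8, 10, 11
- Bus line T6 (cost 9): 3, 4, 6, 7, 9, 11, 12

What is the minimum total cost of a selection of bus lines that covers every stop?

18

T3, T6 together cover every stop (T3 ∪ T6 = {3, 4, 5, 6, 7, 8, 9, 10, 11, 12}); total cost 9 + 9 = 18.
No covering selection has total cost below 18.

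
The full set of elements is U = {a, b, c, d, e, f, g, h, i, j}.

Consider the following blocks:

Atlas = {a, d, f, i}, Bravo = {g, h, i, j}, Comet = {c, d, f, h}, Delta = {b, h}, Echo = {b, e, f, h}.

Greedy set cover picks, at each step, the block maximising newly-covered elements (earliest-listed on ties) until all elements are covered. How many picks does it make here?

Greedy: pick Atlas (covers 4 new) → pick Bravo (covers 3 new) → pick Echo (covers 2 new) → pick Comet (covers 1 new). Total picks: 4.

4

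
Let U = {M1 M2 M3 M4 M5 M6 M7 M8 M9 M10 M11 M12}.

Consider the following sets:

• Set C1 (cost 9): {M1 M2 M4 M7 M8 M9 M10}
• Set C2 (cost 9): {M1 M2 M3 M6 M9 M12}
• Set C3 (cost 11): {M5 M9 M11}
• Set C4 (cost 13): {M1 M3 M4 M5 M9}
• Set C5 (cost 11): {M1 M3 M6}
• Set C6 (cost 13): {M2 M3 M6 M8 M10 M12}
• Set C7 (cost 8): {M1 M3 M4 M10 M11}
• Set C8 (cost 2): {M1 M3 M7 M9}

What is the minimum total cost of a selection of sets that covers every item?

29

C1, C2, C3 together cover every item (C1 ∪ C2 ∪ C3 = {M1, M2, M3, M4, M5, M6, M7, M8, M9, M10, M11, M12}); total cost 9 + 9 + 11 = 29.
The greedy pick C8, C1, C2, C3 costs 31; no covering selection beats 29.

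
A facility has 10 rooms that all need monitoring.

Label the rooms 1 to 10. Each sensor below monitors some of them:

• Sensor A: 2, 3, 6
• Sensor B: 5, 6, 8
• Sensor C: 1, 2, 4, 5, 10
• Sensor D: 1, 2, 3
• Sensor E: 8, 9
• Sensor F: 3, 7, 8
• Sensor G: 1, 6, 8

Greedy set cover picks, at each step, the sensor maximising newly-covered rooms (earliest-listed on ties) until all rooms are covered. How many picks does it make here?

Greedy: pick C (covers 5 new) → pick F (covers 3 new) → pick A (covers 1 new) → pick E (covers 1 new). Total picks: 4.

4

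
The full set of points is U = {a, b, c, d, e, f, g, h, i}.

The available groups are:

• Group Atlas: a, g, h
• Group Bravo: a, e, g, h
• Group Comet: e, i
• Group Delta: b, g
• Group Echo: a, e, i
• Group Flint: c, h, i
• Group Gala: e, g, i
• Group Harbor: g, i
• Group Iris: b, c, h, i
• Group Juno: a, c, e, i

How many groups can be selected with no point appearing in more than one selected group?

2

Delta, Echo are pairwise disjoint (Delta={b,g}; Echo={a,e,i}).
Every remaining group overlaps one of these, and no 3 of the listed groups are pairwise disjoint, so 2 is the maximum.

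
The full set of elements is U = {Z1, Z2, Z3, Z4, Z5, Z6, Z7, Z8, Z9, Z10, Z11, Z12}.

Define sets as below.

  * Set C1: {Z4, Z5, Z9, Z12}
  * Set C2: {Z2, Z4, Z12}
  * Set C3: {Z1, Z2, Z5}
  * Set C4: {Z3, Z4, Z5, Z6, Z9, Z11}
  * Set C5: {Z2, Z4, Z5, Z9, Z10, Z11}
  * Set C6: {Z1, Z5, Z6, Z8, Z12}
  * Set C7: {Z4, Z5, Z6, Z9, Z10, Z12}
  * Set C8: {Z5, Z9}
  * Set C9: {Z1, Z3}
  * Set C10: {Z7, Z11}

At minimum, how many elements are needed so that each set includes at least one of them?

The 4 elements {Z2, Z3, Z5, Z11} hit every set.
The sets C2, C8, C9, C10 are pairwise disjoint, so any hitting set needs a separate element for each — at least 4. Hence 4 is optimal.

4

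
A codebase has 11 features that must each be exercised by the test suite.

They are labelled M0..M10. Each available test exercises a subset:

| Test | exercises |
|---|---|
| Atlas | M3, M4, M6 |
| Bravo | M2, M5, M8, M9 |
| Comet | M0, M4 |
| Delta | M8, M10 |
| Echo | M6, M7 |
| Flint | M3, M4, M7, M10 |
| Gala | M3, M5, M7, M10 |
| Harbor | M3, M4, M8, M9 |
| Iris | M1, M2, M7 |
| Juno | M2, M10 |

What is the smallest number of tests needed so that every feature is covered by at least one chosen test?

Take {Comet, Echo, Gala, Harbor, Iris}. Their union is {M0, M1, M2, M3, M4, M5, M6, M7, M8, M9, M10}, which is all 11 features.
No 4 of the 10 tests cover everything (all 210 combinations miss at least one feature), so 5 is optimal.

5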